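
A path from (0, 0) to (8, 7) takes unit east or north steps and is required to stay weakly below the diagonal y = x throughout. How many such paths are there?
Number of paths = 1430

By the reflection principle (André's argument), the number of monotone paths to (8, 7) with n ≤ m that never go above y = x is C(15, 8) − C(15, 9) = 6435 − 5005 = 1430.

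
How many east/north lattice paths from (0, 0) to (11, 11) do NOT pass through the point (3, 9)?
Number of paths = 695532

Total paths from (0, 0) to (11, 11): C(22, 11) = 705432. Paths through (3, 9): (paths (0, 0) → (3, 9)) × (paths (3, 9) → (11, 11)) = C(12, 3) · C(10, 8) = 220 · 45 = 9900. Avoidance count = 705432 − 9900 = 695532.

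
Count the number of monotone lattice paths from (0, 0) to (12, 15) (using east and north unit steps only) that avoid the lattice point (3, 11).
Number of paths = 17123600

Total paths from (0, 0) to (12, 15): C(27, 12) = 17383860. Paths through (3, 11): (paths (0, 0) → (3, 11)) × (paths (3, 11) → (12, 15)) = C(14, 3) · C(13, 9) = 364 · 715 = 260260. Avoidance count = 17383860 − 260260 = 17123600.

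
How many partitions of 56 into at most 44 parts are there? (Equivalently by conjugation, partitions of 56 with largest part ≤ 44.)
p(56, parts ≤ 44) = 526628

Use the recurrence p(n, m) = p(n, m−1) + p(n−m, m): either the largest part is < m (count p(n, m−1)) or the largest part is exactly m (remove one copy of m, count p(n−m, m)). With p(0, ·) = 1 this gives p(56, parts ≤ 44) = 526628. (By conjugating Young diagrams, this also counts partitions of 56 into at most 44 parts.)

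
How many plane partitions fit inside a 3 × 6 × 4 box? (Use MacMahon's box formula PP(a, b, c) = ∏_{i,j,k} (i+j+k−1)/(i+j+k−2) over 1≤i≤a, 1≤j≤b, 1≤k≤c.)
PP(3, 6, 4) = 457380

Evaluate the triple product over i = 1..3, j = 1..6, k = 1..4. The factors are (2/1) · (3/2) · (4/3) · (5/4) · (3/2) · (4/3) · (5/4) · (6/5) · … (72 factors total). The numerators and denominators telescope so the product is an integer; carrying out the multiplication exactly gives PP(3, 6, 4) = 457380.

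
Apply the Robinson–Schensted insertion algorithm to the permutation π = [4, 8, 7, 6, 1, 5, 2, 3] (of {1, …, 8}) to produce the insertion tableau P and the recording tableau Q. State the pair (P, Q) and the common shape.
P = [1, 2, 3] / [4, 5] / [6] / [7] / [8];  Q = [1, 2, 8] / [3, 6] / [4] / [5] / [7];  common shape = (3, 2, 1, 1, 1)

Row-insert the values π_1, π_2, … into P one at a time, bumping the leftmost entry strictly greater than the inserted value down to the next row. The recording tableau Q records, in position (i, j), the step at which that cell was added to P.
  Insert 4 (step 1): P = [4];  Q = [1]
  Insert 8 (step 2): P = [4, 8];  Q = [1, 2]
  Insert 7 (step 3): P = [4, 7] / [8];  Q = [1, 2] / [3]
  Insert 6 (step 4): P = [4, 6] / [7] / [8];  Q = [1, 2] / [3] / [4]
  Insert 1 (step 5): P = [1, 6] / [4] / [7] / [8];  Q = [1, 2] / [3] / [4] / [5]
  Insert 5 (step 6): P = [1, 5] / [4, 6] / [7] / [8];  Q = [1, 2] / [3, 6] / [4] / [5]
  Insert 2 (step 7): P = [1, 2] / [4, 5] / [6] / [7] / [8];  Q = [1, 2] / [3, 6] / [4] / [5] / [7]
  Insert 3 (step 8): P = [1, 2, 3] / [4, 5] / [6] / [7] / [8];  Q = [1, 2, 8] / [3, 6] / [4] / [5] / [7]
Final shape: (3, 2, 1, 1, 1).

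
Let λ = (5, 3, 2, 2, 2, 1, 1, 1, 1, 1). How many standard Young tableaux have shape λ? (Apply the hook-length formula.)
# SYT of shape (5, 3, 2, 2, 2, 1, 1, 1, 1, 1) = 6802380

Hook-length formula: f^λ = n! / Π hook(c), product over all cells c of the Young diagram. For λ = (5, 3, 2, 2, 2, 1, 1, 1, 1, 1), n = 19 boxes. Hook lengths by row (left-to-right, top-to-bottom): [14, 8, 4, 2, 1]; [11, 5, 1]; [9, 3]; [8, 2]; [7, 1]; [5]; [4]; [3]; [2]; [1]. Product of hooks = 17882726400. So f^λ = 19! / 17882726400 = 121645100408832000 / 17882726400 = 6802380.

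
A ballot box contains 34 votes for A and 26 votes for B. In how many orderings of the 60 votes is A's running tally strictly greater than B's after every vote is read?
Strict-lead orderings = 9318155533853796

Total orderings of the 60 votes with 34 for A: C(60, 34) = 69886166503903470. By the Bertrand ballot formula (Cycle Lemma / reflection principle), the number of orderings in which A is strictly ahead of B throughout is (p − q)/(p + q) · C(p + q, p) = (34 − 26)/(34 + 26) · 69886166503903470 = 9318155533853796.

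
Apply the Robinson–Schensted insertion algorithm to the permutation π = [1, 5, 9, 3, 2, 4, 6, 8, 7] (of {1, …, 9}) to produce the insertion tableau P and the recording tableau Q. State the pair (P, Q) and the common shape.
P = [1, 2, 4, 6, 7] / [3, 8] / [5, 9];  Q = [1, 2, 3, 7, 8] / [4, 6] / [5, 9];  common shape = (5, 2, 2)

Row-insert the values π_1, π_2, … into P one at a time, bumping the leftmost entry strictly greater than the inserted value down to the next row. The recording tableau Q records, in position (i, j), the step at which that cell was added to P.
  Insert 1 (step 1): P = [1];  Q = [1]
  Insert 5 (step 2): P = [1, 5];  Q = [1, 2]
  Insert 9 (step 3): P = [1, 5, 9];  Q = [1, 2, 3]
  Insert 3 (step 4): P = [1, 3, 9] / [5];  Q = [1, 2, 3] / [4]
  Insert 2 (step 5): P = [1, 2, 9] / [3] / [5];  Q = [1, 2, 3] / [4] / [5]
  Insert 4 (step 6): P = [1, 2, 4] / [3, 9] / [5];  Q = [1, 2, 3] / [4, 6] / [5]
  Insert 6 (step 7): P = [1, 2, 4, 6] / [3, 9] / [5];  Q = [1, 2, 3, 7] / [4, 6] / [5]
  Insert 8 (step 8): P = [1, 2, 4, 6, 8] / [3, 9] / [5];  Q = [1, 2, 3, 7, 8] / [4, 6] / [5]
  Insert 7 (step 9): P = [1, 2, 4, 6, 7] / [3, 8] / [5, 9];  Q = [1, 2, 3, 7, 8] / [4, 6] / [5, 9]
Final shape: (5, 2, 2).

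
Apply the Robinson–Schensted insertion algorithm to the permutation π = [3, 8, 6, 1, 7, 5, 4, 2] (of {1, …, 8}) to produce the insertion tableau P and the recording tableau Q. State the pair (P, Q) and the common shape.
P = [1, 2, 7] / [3, 4] / [5] / [6] / [8];  Q = [1, 2, 5] / [3, 6] / [4] / [7] / [8];  common shape = (3, 2, 1, 1, 1)

Row-insert the values π_1, π_2, … into P one at a time, bumping the leftmost entry strictly greater than the inserted value down to the next row. The recording tableau Q records, in position (i, j), the step at which that cell was added to P.
  Insert 3 (step 1): P = [3];  Q = [1]
  Insert 8 (step 2): P = [3, 8];  Q = [1, 2]
  Insert 6 (step 3): P = [3, 6] / [8];  Q = [1, 2] / [3]
  Insert 1 (step 4): P = [1, 6] / [3] / [8];  Q = [1, 2] / [3] / [4]
  Insert 7 (step 5): P = [1, 6, 7] / [3] / [8];  Q = [1, 2, 5] / [3] / [4]
  Insert 5 (step 6): P = [1, 5, 7] / [3, 6] / [8];  Q = [1, 2, 5] / [3, 6] / [4]
  Insert 4 (step 7): P = [1, 4, 7] / [3, 5] / [6] / [8];  Q = [1, 2, 5] / [3, 6] / [4] / [7]
  Insert 2 (step 8): P = [1, 2, 7] / [3, 4] / [5] / [6] / [8];  Q = [1, 2, 5] / [3, 6] / [4] / [7] / [8]
Final shape: (3, 2, 1, 1, 1).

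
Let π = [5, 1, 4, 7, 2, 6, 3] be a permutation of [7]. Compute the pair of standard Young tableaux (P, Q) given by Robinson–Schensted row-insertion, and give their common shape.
P = [1, 2, 3] / [4, 6] / [5, 7];  Q = [1, 3, 4] / [2, 6] / [5, 7];  common shape = (3, 2, 2)

Row-insert the values π_1, π_2, … into P one at a time, bumping the leftmost entry strictly greater than the inserted value down to the next row. The recording tableau Q records, in position (i, j), the step at which that cell was added to P.
  Insert 5 (step 1): P = [5];  Q = [1]
  Insert 1 (step 2): P = [1] / [5];  Q = [1] / [2]
  Insert 4 (step 3): P = [1, 4] / [5];  Q = [1, 3] / [2]
  Insert 7 (step 4): P = [1, 4, 7] / [5];  Q = [1, 3, 4] / [2]
  Insert 2 (step 5): P = [1, 2, 7] / [4] / [5];  Q = [1, 3, 4] / [2] / [5]
  Insert 6 (step 6): P = [1, 2, 6] / [4, 7] / [5];  Q = [1, 3, 4] / [2, 6] / [5]
  Insert 3 (step 7): P = [1, 2, 3] / [4, 6] / [5, 7];  Q = [1, 3, 4] / [2, 6] / [5, 7]
Final shape: (3, 2, 2).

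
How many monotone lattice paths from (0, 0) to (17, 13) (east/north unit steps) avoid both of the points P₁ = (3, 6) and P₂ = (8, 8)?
Number of paths = 87758118

Inclusion–exclusion. Total paths: C(30, 17) = 119759850. Through P₁: C(9, 3)·C(21, 14) = 9767520. Through P₂: C(16, 8)·C(14, 9) = 25765740. Since P₁ is strictly southwest of P₂, a monotone path through both must visit P₁ then P₂; paths through both = C(9, 3)·C(7, 5)·C(14, 9) = 3531528. Avoid both = 119759850 − 9767520 − 25765740 + 3531528 = 87758118.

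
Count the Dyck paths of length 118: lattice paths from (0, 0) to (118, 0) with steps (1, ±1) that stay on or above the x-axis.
C_59 = 405944995127576985730643443367112

These Dyck paths are counted by the Catalan number C_n = (1/(n + 1)) · C(2n, n). For n = 59: C_59 = (1/60) · C(118, 59) = 24356699707654619143838606602026720/60 = 405944995127576985730643443367112.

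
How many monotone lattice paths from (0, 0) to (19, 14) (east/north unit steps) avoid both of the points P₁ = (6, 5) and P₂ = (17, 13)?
Number of paths = 334478262

Inclusion–exclusion. Total paths: C(33, 19) = 818809200. Through P₁: C(11, 6)·C(22, 13) = 229808040. Through P₂: C(30, 17)·C(3, 2) = 359279550. Since P₁ is strictly southwest of P₂, a monotone path through both must visit P₁ then P₂; paths through both = C(11, 6)·C(19, 11)·C(3, 2) = 104756652. Avoid both = 818809200 − 229808040 − 359279550 + 104756652 = 334478262.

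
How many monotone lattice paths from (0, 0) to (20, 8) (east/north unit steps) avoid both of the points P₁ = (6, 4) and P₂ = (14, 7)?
Number of paths = 1894095

Inclusion–exclusion. Total paths: C(28, 20) = 3108105. Through P₁: C(10, 6)·C(18, 14) = 642600. Through P₂: C(21, 14)·C(7, 6) = 813960. Since P₁ is strictly southwest of P₂, a monotone path through both must visit P₁ then P₂; paths through both = C(10, 6)·C(11, 8)·C(7, 6) = 242550. Avoid both = 3108105 − 642600 − 813960 + 242550 = 1894095.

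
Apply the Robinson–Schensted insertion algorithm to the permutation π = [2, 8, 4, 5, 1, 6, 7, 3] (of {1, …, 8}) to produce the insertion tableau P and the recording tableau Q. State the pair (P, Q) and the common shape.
P = [1, 3, 5, 6, 7] / [2, 4] / [8];  Q = [1, 2, 4, 6, 7] / [3, 8] / [5];  common shape = (5, 2, 1)

Row-insert the values π_1, π_2, … into P one at a time, bumping the leftmost entry strictly greater than the inserted value down to the next row. The recording tableau Q records, in position (i, j), the step at which that cell was added to P.
  Insert 2 (step 1): P = [2];  Q = [1]
  Insert 8 (step 2): P = [2, 8];  Q = [1, 2]
  Insert 4 (step 3): P = [2, 4] / [8];  Q = [1, 2] / [3]
  Insert 5 (step 4): P = [2, 4, 5] / [8];  Q = [1, 2, 4] / [3]
  Insert 1 (step 5): P = [1, 4, 5] / [2] / [8];  Q = [1, 2, 4] / [3] / [5]
  Insert 6 (step 6): P = [1, 4, 5, 6] / [2] / [8];  Q = [1, 2, 4, 6] / [3] / [5]
  Insert 7 (step 7): P = [1, 4, 5, 6, 7] / [2] / [8];  Q = [1, 2, 4, 6, 7] / [3] / [5]
  Insert 3 (step 8): P = [1, 3, 5, 6, 7] / [2, 4] / [8];  Q = [1, 2, 4, 6, 7] / [3, 8] / [5]
Final shape: (5, 2, 1).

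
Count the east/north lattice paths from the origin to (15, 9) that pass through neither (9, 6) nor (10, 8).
Number of paths = 714626

Inclusion–exclusion. Total paths: C(24, 15) = 1307504. Through P₁: C(15, 9)·C(9, 6) = 420420. Through P₂: C(18, 10)·C(6, 5) = 262548. Since P₁ is strictly southwest of P₂, a monotone path through both must visit P₁ then P₂; paths through both = C(15, 9)·C(3, 1)·C(6, 5) = 90090. Avoid both = 1307504 − 420420 − 262548 + 90090 = 714626.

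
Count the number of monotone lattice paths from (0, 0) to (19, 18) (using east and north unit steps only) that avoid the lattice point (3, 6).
Number of paths = 15117204480

Total paths from (0, 0) to (19, 18): C(37, 19) = 17672631900. Paths through (3, 6): (paths (0, 0) → (3, 6)) × (paths (3, 6) → (19, 18)) = C(9, 3) · C(28, 16) = 84 · 30421755 = 2555427420. Avoidance count = 17672631900 − 2555427420 = 15117204480.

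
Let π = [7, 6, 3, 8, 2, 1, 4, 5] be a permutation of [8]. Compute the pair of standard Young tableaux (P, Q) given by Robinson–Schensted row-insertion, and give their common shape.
P = [1, 4, 5] / [2, 8] / [3] / [6] / [7];  Q = [1, 4, 8] / [2, 7] / [3] / [5] / [6];  common shape = (3, 2, 1, 1, 1)

Row-insert the values π_1, π_2, … into P one at a time, bumping the leftmost entry strictly greater than the inserted value down to the next row. The recording tableau Q records, in position (i, j), the step at which that cell was added to P.
  Insert 7 (step 1): P = [7];  Q = [1]
  Insert 6 (step 2): P = [6] / [7];  Q = [1] / [2]
  Insert 3 (step 3): P = [3] / [6] / [7];  Q = [1] / [2] / [3]
  Insert 8 (step 4): P = [3, 8] / [6] / [7];  Q = [1, 4] / [2] / [3]
  Insert 2 (step 5): P = [2, 8] / [3] / [6] / [7];  Q = [1, 4] / [2] / [3] / [5]
  Insert 1 (step 6): P = [1, 8] / [2] / [3] / [6] / [7];  Q = [1, 4] / [2] / [3] / [5] / [6]
  Insert 4 (step 7): P = [1, 4] / [2, 8] / [3] / [6] / [7];  Q = [1, 4] / [2, 7] / [3] / [5] / [6]
  Insert 5 (step 8): P = [1, 4, 5] / [2, 8] / [3] / [6] / [7];  Q = [1, 4, 8] / [2, 7] / [3] / [5] / [6]
Final shape: (3, 2, 1, 1, 1).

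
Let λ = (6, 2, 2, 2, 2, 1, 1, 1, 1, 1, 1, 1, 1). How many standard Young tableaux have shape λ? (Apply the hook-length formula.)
# SYT of shape (6, 2, 2, 2, 2, 1, 1, 1, 1, 1, 1, 1, 1) = 17409700

Hook-length formula: f^λ = n! / Π hook(c), product over all cells c of the Young diagram. For λ = (6, 2, 2, 2, 2, 1, 1, 1, 1, 1, 1, 1, 1), n = 22 boxes. Hook lengths by row (left-to-right, top-to-bottom): [18, 9, 4, 3, 2, 1]; [13, 4]; [12, 3]; [11, 2]; [10, 1]; [8]; [7]; [6]; [5]; [4]; [3]; [2]; [1]. Product of hooks = 64561751654400. So f^λ = 22! / 64561751654400 = 1124000727777607680000 / 64561751654400 = 17409700.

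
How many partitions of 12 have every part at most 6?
p(12, parts ≤ 6) = 58

Partitions of 12 with all parts ≤ 6: 6+6, 6+5+1, 6+4+2, 6+4+1+1, 6+3+3, 6+3+2+1, 6+3+1+1+1, 6+2+2+2, 6+2+2+1+1, 6+2+1+1+1+1, 6+1+1+1+1+1+1, 5+5+2, 5+5+1+1, 5+4+3, 5+4+2+1, 5+4+1+1+1, 5+3+3+1, 5+3+2+2, 5+3+2+1+1, 5+3+1+1+1+1, 5+2+2+2+1, 5+2+2+1+1+1, 5+2+1+1+1+1+1, 5+1+1+1+1+1+1+1, 4+4+4, 4+4+3+1, 4+4+2+2, 4+4+2+1+1, 4+4+1+1+1+1, 4+3+3+2, … (58 total). Count = 58.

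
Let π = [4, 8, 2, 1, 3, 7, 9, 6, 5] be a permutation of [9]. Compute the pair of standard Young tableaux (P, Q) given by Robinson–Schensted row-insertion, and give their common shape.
P = [1, 3, 5, 9] / [2, 6] / [4, 7] / [8];  Q = [1, 2, 6, 7] / [3, 5] / [4, 8] / [9];  common shape = (4, 2, 2, 1)

Row-insert the values π_1, π_2, … into P one at a time, bumping the leftmost entry strictly greater than the inserted value down to the next row. The recording tableau Q records, in position (i, j), the step at which that cell was added to P.
  Insert 4 (step 1): P = [4];  Q = [1]
  Insert 8 (step 2): P = [4, 8];  Q = [1, 2]
  Insert 2 (step 3): P = [2, 8] / [4];  Q = [1, 2] / [3]
  Insert 1 (step 4): P = [1, 8] / [2] / [4];  Q = [1, 2] / [3] / [4]
  Insert 3 (step 5): P = [1, 3] / [2, 8] / [4];  Q = [1, 2] / [3, 5] / [4]
  Insert 7 (step 6): P = [1, 3, 7] / [2, 8] / [4];  Q = [1, 2, 6] / [3, 5] / [4]
  Insert 9 (step 7): P = [1, 3, 7, 9] / [2, 8] / [4];  Q = [1, 2, 6, 7] / [3, 5] / [4]
  Insert 6 (step 8): P = [1, 3, 6, 9] / [2, 7] / [4, 8];  Q = [1, 2, 6, 7] / [3, 5] / [4, 8]
  Insert 5 (step 9): P = [1, 3, 5, 9] / [2, 6] / [4, 7] / [8];  Q = [1, 2, 6, 7] / [3, 5] / [4, 8] / [9]
Final shape: (4, 2, 2, 1).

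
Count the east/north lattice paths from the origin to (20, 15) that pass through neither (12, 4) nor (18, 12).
Number of paths = 2300106270

Inclusion–exclusion. Total paths: C(35, 20) = 3247943160. Through P₁: C(16, 12)·C(19, 8) = 137559240. Through P₂: C(30, 18)·C(5, 2) = 864932250. Since P₁ is strictly southwest of P₂, a monotone path through both must visit P₁ then P₂; paths through both = C(16, 12)·C(14, 6)·C(5, 2) = 54654600. Avoid both = 3247943160 − 137559240 − 864932250 + 54654600 = 2300106270.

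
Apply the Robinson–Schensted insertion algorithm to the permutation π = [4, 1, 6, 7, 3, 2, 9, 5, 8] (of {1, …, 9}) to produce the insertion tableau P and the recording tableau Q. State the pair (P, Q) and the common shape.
P = [1, 2, 5, 8] / [3, 6, 7, 9] / [4];  Q = [1, 3, 4, 7] / [2, 5, 8, 9] / [6];  common shape = (4, 4, 1)

Row-insert the values π_1, π_2, … into P one at a time, bumping the leftmost entry strictly greater than the inserted value down to the next row. The recording tableau Q records, in position (i, j), the step at which that cell was added to P.
  Insert 4 (step 1): P = [4];  Q = [1]
  Insert 1 (step 2): P = [1] / [4];  Q = [1] / [2]
  Insert 6 (step 3): P = [1, 6] / [4];  Q = [1, 3] / [2]
  Insert 7 (step 4): P = [1, 6, 7] / [4];  Q = [1, 3, 4] / [2]
  Insert 3 (step 5): P = [1, 3, 7] / [4, 6];  Q = [1, 3, 4] / [2, 5]
  Insert 2 (step 6): P = [1, 2, 7] / [3, 6] / [4];  Q = [1, 3, 4] / [2, 5] / [6]
  Insert 9 (step 7): P = [1, 2, 7, 9] / [3, 6] / [4];  Q = [1, 3, 4, 7] / [2, 5] / [6]
  Insert 5 (step 8): P = [1, 2, 5, 9] / [3, 6, 7] / [4];  Q = [1, 3, 4, 7] / [2, 5, 8] / [6]
  Insert 8 (step 9): P = [1, 2, 5, 8] / [3, 6, 7, 9] / [4];  Q = [1, 3, 4, 7] / [2, 5, 8, 9] / [6]
Final shape: (4, 4, 1).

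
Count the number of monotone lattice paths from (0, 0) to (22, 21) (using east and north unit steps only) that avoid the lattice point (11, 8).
Number of paths = 863385926052

Total paths from (0, 0) to (22, 21): C(43, 22) = 1052049481860. Paths through (11, 8): (paths (0, 0) → (11, 8)) × (paths (11, 8) → (22, 21)) = C(19, 11) · C(24, 11) = 75582 · 2496144 = 188663555808. Avoidance count = 1052049481860 − 188663555808 = 863385926052.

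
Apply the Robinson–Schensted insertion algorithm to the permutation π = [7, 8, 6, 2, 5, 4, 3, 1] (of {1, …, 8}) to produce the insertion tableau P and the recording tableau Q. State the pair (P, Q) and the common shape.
P = [1, 3] / [2, 8] / [4] / [5] / [6] / [7];  Q = [1, 2] / [3, 5] / [4] / [6] / [7] / [8];  common shape = (2, 2, 1, 1, 1, 1)

Row-insert the values π_1, π_2, … into P one at a time, bumping the leftmost entry strictly greater than the inserted value down to the next row. The recording tableau Q records, in position (i, j), the step at which that cell was added to P.
  Insert 7 (step 1): P = [7];  Q = [1]
  Insert 8 (step 2): P = [7, 8];  Q = [1, 2]
  Insert 6 (step 3): P = [6, 8] / [7];  Q = [1, 2] / [3]
  Insert 2 (step 4): P = [2, 8] / [6] / [7];  Q = [1, 2] / [3] / [4]
  Insert 5 (step 5): P = [2, 5] / [6, 8] / [7];  Q = [1, 2] / [3, 5] / [4]
  Insert 4 (step 6): P = [2, 4] / [5, 8] / [6] / [7];  Q = [1, 2] / [3, 5] / [4] / [6]
  Insert 3 (step 7): P = [2, 3] / [4, 8] / [5] / [6] / [7];  Q = [1, 2] / [3, 5] / [4] / [6] / [7]
  Insert 1 (step 8): P = [1, 3] / [2, 8] / [4] / [5] / [6] / [7];  Q = [1, 2] / [3, 5] / [4] / [6] / [7] / [8]
Final shape: (2, 2, 1, 1, 1, 1).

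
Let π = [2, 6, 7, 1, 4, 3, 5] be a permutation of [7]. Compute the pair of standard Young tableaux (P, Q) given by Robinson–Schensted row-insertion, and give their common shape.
P = [1, 3, 5] / [2, 4, 7] / [6];  Q = [1, 2, 3] / [4, 5, 7] / [6];  common shape = (3, 3, 1)

Row-insert the values π_1, π_2, … into P one at a time, bumping the leftmost entry strictly greater than the inserted value down to the next row. The recording tableau Q records, in position (i, j), the step at which that cell was added to P.
  Insert 2 (step 1): P = [2];  Q = [1]
  Insert 6 (step 2): P = [2, 6];  Q = [1, 2]
  Insert 7 (step 3): P = [2, 6, 7];  Q = [1, 2, 3]
  Insert 1 (step 4): P = [1, 6, 7] / [2];  Q = [1, 2, 3] / [4]
  Insert 4 (step 5): P = [1, 4, 7] / [2, 6];  Q = [1, 2, 3] / [4, 5]
  Insert 3 (step 6): P = [1, 3, 7] / [2, 4] / [6];  Q = [1, 2, 3] / [4, 5] / [6]
  Insert 5 (step 7): P = [1, 3, 5] / [2, 4, 7] / [6];  Q = [1, 2, 3] / [4, 5, 7] / [6]
Final shape: (3, 3, 1).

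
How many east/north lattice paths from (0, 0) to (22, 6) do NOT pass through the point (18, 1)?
Number of paths = 374346

Total paths from (0, 0) to (22, 6): C(28, 22) = 376740. Paths through (18, 1): (paths (0, 0) → (18, 1)) × (paths (18, 1) → (22, 6)) = C(19, 18) · C(9, 4) = 19 · 126 = 2394. Avoidance count = 376740 − 2394 = 374346.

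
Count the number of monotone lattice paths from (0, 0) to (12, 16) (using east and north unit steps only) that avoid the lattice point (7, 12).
Number of paths = 24072867

Total paths from (0, 0) to (12, 16): C(28, 12) = 30421755. Paths through (7, 12): (paths (0, 0) → (7, 12)) × (paths (7, 12) → (12, 16)) = C(19, 7) · C(9, 5) = 50388 · 126 = 6348888. Avoidance count = 30421755 − 6348888 = 24072867.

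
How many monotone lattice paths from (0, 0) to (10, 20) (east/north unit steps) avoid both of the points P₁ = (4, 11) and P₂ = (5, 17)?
Number of paths = 22273566

Inclusion–exclusion. Total paths: C(30, 10) = 30045015. Through P₁: C(15, 4)·C(15, 6) = 6831825. Through P₂: C(22, 5)·C(8, 5) = 1474704. Since P₁ is strictly southwest of P₂, a monotone path through both must visit P₁ then P₂; paths through both = C(15, 4)·C(7, 1)·C(8, 5) = 535080. Avoid both = 30045015 − 6831825 − 1474704 + 535080 = 22273566.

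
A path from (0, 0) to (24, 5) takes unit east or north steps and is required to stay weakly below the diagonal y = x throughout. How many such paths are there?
Number of paths = 95004

By the reflection principle (André's argument), the number of monotone paths to (24, 5) with n ≤ m that never go above y = x is C(29, 24) − C(29, 25) = 118755 − 23751 = 95004.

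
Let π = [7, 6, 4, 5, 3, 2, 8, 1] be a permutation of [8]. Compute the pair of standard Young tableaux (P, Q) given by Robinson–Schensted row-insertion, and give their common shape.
P = [1, 5, 8] / [2] / [3] / [4] / [6] / [7];  Q = [1, 4, 7] / [2] / [3] / [5] / [6] / [8];  common shape = (3, 1, 1, 1, 1, 1)

Row-insert the values π_1, π_2, … into P one at a time, bumping the leftmost entry strictly greater than the inserted value down to the next row. The recording tableau Q records, in position (i, j), the step at which that cell was added to P.
  Insert 7 (step 1): P = [7];  Q = [1]
  Insert 6 (step 2): P = [6] / [7];  Q = [1] / [2]
  Insert 4 (step 3): P = [4] / [6] / [7];  Q = [1] / [2] / [3]
  Insert 5 (step 4): P = [4, 5] / [6] / [7];  Q = [1, 4] / [2] / [3]
  Insert 3 (step 5): P = [3, 5] / [4] / [6] / [7];  Q = [1, 4] / [2] / [3] / [5]
  Insert 2 (step 6): P = [2, 5] / [3] / [4] / [6] / [7];  Q = [1, 4] / [2] / [3] / [5] / [6]
  Insert 8 (step 7): P = [2, 5, 8] / [3] / [4] / [6] / [7];  Q = [1, 4, 7] / [2] / [3] / [5] / [6]
  Insert 1 (step 8): P = [1, 5, 8] / [2] / [3] / [4] / [6] / [7];  Q = [1, 4, 7] / [2] / [3] / [5] / [6] / [8]
Final shape: (3, 1, 1, 1, 1, 1).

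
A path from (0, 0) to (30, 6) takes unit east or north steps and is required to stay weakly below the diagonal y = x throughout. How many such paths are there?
Number of paths = 1570800

By the reflection principle (André's argument), the number of monotone paths to (30, 6) with n ≤ m that never go above y = x is C(36, 30) − C(36, 31) = 1947792 − 376992 = 1570800.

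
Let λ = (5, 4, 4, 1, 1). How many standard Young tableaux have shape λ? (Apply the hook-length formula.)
# SYT of shape (5, 4, 4, 1, 1) = 100100

Hook-length formula: f^λ = n! / Π hook(c), product over all cells c of the Young diagram. For λ = (5, 4, 4, 1, 1), n = 15 boxes. Hook lengths by row (left-to-right, top-to-bottom): [9, 6, 5, 4, 1]; [7, 4, 3, 2]; [6, 3, 2, 1]; [2]; [1]. Product of hooks = 13063680. So f^λ = 15! / 13063680 = 1307674368000 / 13063680 = 100100.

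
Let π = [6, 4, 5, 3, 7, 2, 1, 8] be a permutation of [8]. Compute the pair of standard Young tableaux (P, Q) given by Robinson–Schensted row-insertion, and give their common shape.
P = [1, 5, 7, 8] / [2] / [3] / [4] / [6];  Q = [1, 3, 5, 8] / [2] / [4] / [6] / [7];  common shape = (4, 1, 1, 1, 1)

Row-insert the values π_1, π_2, … into P one at a time, bumping the leftmost entry strictly greater than the inserted value down to the next row. The recording tableau Q records, in position (i, j), the step at which that cell was added to P.
  Insert 6 (step 1): P = [6];  Q = [1]
  Insert 4 (step 2): P = [4] / [6];  Q = [1] / [2]
  Insert 5 (step 3): P = [4, 5] / [6];  Q = [1, 3] / [2]
  Insert 3 (step 4): P = [3, 5] / [4] / [6];  Q = [1, 3] / [2] / [4]
  Insert 7 (step 5): P = [3, 5, 7] / [4] / [6];  Q = [1, 3, 5] / [2] / [4]
  Insert 2 (step 6): P = [2, 5, 7] / [3] / [4] / [6];  Q = [1, 3, 5] / [2] / [4] / [6]
  Insert 1 (step 7): P = [1, 5, 7] / [2] / [3] / [4] / [6];  Q = [1, 3, 5] / [2] / [4] / [6] / [7]
  Insert 8 (step 8): P = [1, 5, 7, 8] / [2] / [3] / [4] / [6];  Q = [1, 3, 5, 8] / [2] / [4] / [6] / [7]
Final shape: (4, 1, 1, 1, 1).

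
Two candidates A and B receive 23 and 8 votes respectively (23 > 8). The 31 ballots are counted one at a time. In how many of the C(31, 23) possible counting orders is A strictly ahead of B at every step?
Strict-lead orderings = 3817125

Total orderings of the 31 votes with 23 for A: C(31, 23) = 7888725. By the Bertrand ballot formula (Cycle Lemma / reflection principle), the number of orderings in which A is strictly ahead of B throughout is (p − q)/(p + q) · C(p + q, p) = (23 − 8)/(23 + 8) · 7888725 = 3817125.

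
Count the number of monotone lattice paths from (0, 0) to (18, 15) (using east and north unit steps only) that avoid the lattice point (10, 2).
Number of paths = 1023727980

Total paths from (0, 0) to (18, 15): C(33, 18) = 1037158320. Paths through (10, 2): (paths (0, 0) → (10, 2)) × (paths (10, 2) → (18, 15)) = C(12, 10) · C(21, 8) = 66 · 203490 = 13430340. Avoidance count = 1037158320 − 13430340 = 1023727980.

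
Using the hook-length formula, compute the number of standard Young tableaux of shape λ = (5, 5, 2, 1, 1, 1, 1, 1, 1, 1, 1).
# SYT of shape (5, 5, 2, 1, 1, 1, 1, 1, 1, 1, 1) = 6651216

Hook-length formula: f^λ = n! / Π hook(c), product over all cells c of the Young diagram. For λ = (5, 5, 2, 1, 1, 1, 1, 1, 1, 1, 1), n = 20 boxes. Hook lengths by row (left-to-right, top-to-bottom): [15, 6, 4, 3, 2]; [14, 5, 3, 2, 1]; [10, 1]; [8]; [7]; [6]; [5]; [4]; [3]; [2]; [1]. Product of hooks = 365783040000. So f^λ = 20! / 365783040000 = 2432902008176640000 / 365783040000 = 6651216.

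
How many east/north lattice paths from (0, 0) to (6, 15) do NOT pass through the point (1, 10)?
Number of paths = 51492

Total paths from (0, 0) to (6, 15): C(21, 6) = 54264. Paths through (1, 10): (paths (0, 0) → (1, 10)) × (paths (1, 10) → (6, 15)) = C(11, 1) · C(10, 5) = 11 · 252 = 2772. Avoidance count = 54264 − 2772 = 51492.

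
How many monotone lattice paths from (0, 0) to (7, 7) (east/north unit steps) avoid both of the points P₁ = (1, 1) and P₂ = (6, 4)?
Number of paths = 1192

Inclusion–exclusion. Total paths: C(14, 7) = 3432. Through P₁: C(2, 1)·C(12, 6) = 1848. Through P₂: C(10, 6)·C(4, 1) = 840. Since P₁ is strictly southwest of P₂, a monotone path through both must visit P₁ then P₂; paths through both = C(2, 1)·C(8, 5)·C(4, 1) = 448. Avoid both = 3432 − 1848 − 840 + 448 = 1192.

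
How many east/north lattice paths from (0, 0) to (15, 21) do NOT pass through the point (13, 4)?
Number of paths = 5567495580

Total paths from (0, 0) to (15, 21): C(36, 15) = 5567902560. Paths through (13, 4): (paths (0, 0) → (13, 4)) × (paths (13, 4) → (15, 21)) = C(17, 13) · C(19, 2) = 2380 · 171 = 406980. Avoidance count = 5567902560 − 406980 = 5567495580.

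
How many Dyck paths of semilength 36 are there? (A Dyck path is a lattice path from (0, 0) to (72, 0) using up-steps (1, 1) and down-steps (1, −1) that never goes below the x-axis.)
C_36 = 11959798385860453492

These Dyck paths are counted by the Catalan number C_n = (1/(n + 1)) · C(2n, n). For n = 36: C_36 = (1/37) · C(72, 36) = 442512540276836779204/37 = 11959798385860453492.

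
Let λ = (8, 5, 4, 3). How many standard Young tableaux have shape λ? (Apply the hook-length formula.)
# SYT of shape (8, 5, 4, 3) = 51597312

Hook-length formula: f^λ = n! / Π hook(c), product over all cells c of the Young diagram. For λ = (8, 5, 4, 3), n = 20 boxes. Hook lengths by row (left-to-right, top-to-bottom): [11, 10, 9, 7, 5, 3, 2, 1]; [7, 6, 5, 3, 1]; [5, 4, 3, 1]; [3, 2, 1]. Product of hooks = 47151720000. So f^λ = 20! / 47151720000 = 2432902008176640000 / 47151720000 = 51597312.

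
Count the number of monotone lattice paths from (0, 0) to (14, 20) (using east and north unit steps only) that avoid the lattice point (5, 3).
Number of paths = 1217000840

Total paths from (0, 0) to (14, 20): C(34, 14) = 1391975640. Paths through (5, 3): (paths (0, 0) → (5, 3)) × (paths (5, 3) → (14, 20)) = C(8, 5) · C(26, 9) = 56 · 3124550 = 174974800. Avoidance count = 1391975640 − 174974800 = 1217000840.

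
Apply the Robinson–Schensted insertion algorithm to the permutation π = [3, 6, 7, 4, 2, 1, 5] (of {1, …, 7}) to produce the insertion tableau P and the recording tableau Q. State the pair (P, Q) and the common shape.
P = [1, 4, 5] / [2, 7] / [3] / [6];  Q = [1, 2, 3] / [4, 7] / [5] / [6];  common shape = (3, 2, 1, 1)

Row-insert the values π_1, π_2, … into P one at a time, bumping the leftmost entry strictly greater than the inserted value down to the next row. The recording tableau Q records, in position (i, j), the step at which that cell was added to P.
  Insert 3 (step 1): P = [3];  Q = [1]
  Insert 6 (step 2): P = [3, 6];  Q = [1, 2]
  Insert 7 (step 3): P = [3, 6, 7];  Q = [1, 2, 3]
  Insert 4 (step 4): P = [3, 4, 7] / [6];  Q = [1, 2, 3] / [4]
  Insert 2 (step 5): P = [2, 4, 7] / [3] / [6];  Q = [1, 2, 3] / [4] / [5]
  Insert 1 (step 6): P = [1, 4, 7] / [2] / [3] / [6];  Q = [1, 2, 3] / [4] / [5] / [6]
  Insert 5 (step 7): P = [1, 4, 5] / [2, 7] / [3] / [6];  Q = [1, 2, 3] / [4, 7] / [5] / [6]
Final shape: (3, 2, 1, 1).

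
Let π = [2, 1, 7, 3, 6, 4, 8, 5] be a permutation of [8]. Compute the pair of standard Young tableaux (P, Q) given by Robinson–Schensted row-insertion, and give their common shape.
P = [1, 3, 4, 5] / [2, 6, 8] / [7];  Q = [1, 3, 5, 7] / [2, 4, 8] / [6];  common shape = (4, 3, 1)

Row-insert the values π_1, π_2, … into P one at a time, bumping the leftmost entry strictly greater than the inserted value down to the next row. The recording tableau Q records, in position (i, j), the step at which that cell was added to P.
  Insert 2 (step 1): P = [2];  Q = [1]
  Insert 1 (step 2): P = [1] / [2];  Q = [1] / [2]
  Insert 7 (step 3): P = [1, 7] / [2];  Q = [1, 3] / [2]
  Insert 3 (step 4): P = [1, 3] / [2, 7];  Q = [1, 3] / [2, 4]
  Insert 6 (step 5): P = [1, 3, 6] / [2, 7];  Q = [1, 3, 5] / [2, 4]
  Insert 4 (step 6): P = [1, 3, 4] / [2, 6] / [7];  Q = [1, 3, 5] / [2, 4] / [6]
  Insert 8 (step 7): P = [1, 3, 4, 8] / [2, 6] / [7];  Q = [1, 3, 5, 7] / [2, 4] / [6]
  Insert 5 (step 8): P = [1, 3, 4, 5] / [2, 6, 8] / [7];  Q = [1, 3, 5, 7] / [2, 4, 8] / [6]
Final shape: (4, 3, 1).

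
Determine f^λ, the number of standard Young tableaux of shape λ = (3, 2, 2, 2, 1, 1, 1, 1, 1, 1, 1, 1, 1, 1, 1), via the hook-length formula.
# SYT of shape (3, 2, 2, 2, 1, 1, 1, 1, 1, 1, 1, 1, 1, 1, 1) = 43776

Hook-length formula: f^λ = n! / Π hook(c), product over all cells c of the Young diagram. For λ = (3, 2, 2, 2, 1, 1, 1, 1, 1, 1, 1, 1, 1, 1, 1), n = 20 boxes. Hook lengths by row (left-to-right, top-to-bottom): [17, 5, 1]; [15, 3]; [14, 2]; [13, 1]; [11]; [10]; [9]; [8]; [7]; [6]; [5]; [4]; [3]; [2]; [1]. Product of hooks = 55576160640000. So f^λ = 20! / 55576160640000 = 2432902008176640000 / 55576160640000 = 43776.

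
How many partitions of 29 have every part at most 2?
p(29, parts ≤ 2) = 15

Use the recurrence p(n, m) = p(n, m−1) + p(n−m, m): either the largest part is < m (count p(n, m−1)) or the largest part is exactly m (remove one copy of m, count p(n−m, m)). With p(0, ·) = 1 this gives p(29, parts ≤ 2) = 15. (By conjugating Young diagrams, this also counts partitions of 29 into at most 2 parts.)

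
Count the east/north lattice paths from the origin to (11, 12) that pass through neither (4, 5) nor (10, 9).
Number of paths = 655974

Inclusion–exclusion. Total paths: C(23, 11) = 1352078. Through P₁: C(9, 4)·C(14, 7) = 432432. Through P₂: C(19, 10)·C(4, 1) = 369512. Since P₁ is strictly southwest of P₂, a monotone path through both must visit P₁ then P₂; paths through both = C(9, 4)·C(10, 6)·C(4, 1) = 105840. Avoid both = 1352078 − 432432 − 369512 + 105840 = 655974.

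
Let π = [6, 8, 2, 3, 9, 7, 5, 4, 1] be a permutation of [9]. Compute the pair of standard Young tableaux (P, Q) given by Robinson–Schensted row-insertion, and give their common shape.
P = [1, 3, 4] / [2, 7, 9] / [5] / [6] / [8];  Q = [1, 2, 5] / [3, 4, 6] / [7] / [8] / [9];  common shape = (3, 3, 1, 1, 1)

Row-insert the values π_1, π_2, … into P one at a time, bumping the leftmost entry strictly greater than the inserted value down to the next row. The recording tableau Q records, in position (i, j), the step at which that cell was added to P.
  Insert 6 (step 1): P = [6];  Q = [1]
  Insert 8 (step 2): P = [6, 8];  Q = [1, 2]
  Insert 2 (step 3): P = [2, 8] / [6];  Q = [1, 2] / [3]
  Insert 3 (step 4): P = [2, 3] / [6, 8];  Q = [1, 2] / [3, 4]
  Insert 9 (step 5): P = [2, 3, 9] / [6, 8];  Q = [1, 2, 5] / [3, 4]
  Insert 7 (step 6): P = [2, 3, 7] / [6, 8, 9];  Q = [1, 2, 5] / [3, 4, 6]
  Insert 5 (step 7): P = [2, 3, 5] / [6, 7, 9] / [8];  Q = [1, 2, 5] / [3, 4, 6] / [7]
  Insert 4 (step 8): P = [2, 3, 4] / [5, 7, 9] / [6] / [8];  Q = [1, 2, 5] / [3, 4, 6] / [7] / [8]
  Insert 1 (step 9): P = [1, 3, 4] / [2, 7, 9] / [5] / [6] / [8];  Q = [1, 2, 5] / [3, 4, 6] / [7] / [8] / [9]
Final shape: (3, 3, 1, 1, 1).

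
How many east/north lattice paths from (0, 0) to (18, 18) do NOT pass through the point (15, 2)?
Number of paths = 9075003516

Total paths from (0, 0) to (18, 18): C(36, 18) = 9075135300. Paths through (15, 2): (paths (0, 0) → (15, 2)) × (paths (15, 2) → (18, 18)) = C(17, 15) · C(19, 3) = 136 · 969 = 131784. Avoidance count = 9075135300 − 131784 = 9075003516.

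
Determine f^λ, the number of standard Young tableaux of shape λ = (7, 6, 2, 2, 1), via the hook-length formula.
# SYT of shape (7, 6, 2, 2, 1) = 4950400

Hook-length formula: f^λ = n! / Π hook(c), product over all cells c of the Young diagram. For λ = (7, 6, 2, 2, 1), n = 18 boxes. Hook lengths by row (left-to-right, top-to-bottom): [11, 9, 6, 5, 4, 3, 1]; [9, 7, 4, 3, 2, 1]; [4, 2]; [3, 1]; [1]. Product of hooks = 1293304320. So f^λ = 18! / 1293304320 = 6402373705728000 / 1293304320 = 4950400.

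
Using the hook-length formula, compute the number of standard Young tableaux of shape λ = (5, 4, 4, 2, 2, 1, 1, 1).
# SYT of shape (5, 4, 4, 2, 2, 1, 1, 1) = 108636528

Hook-length formula: f^λ = n! / Π hook(c), product over all cells c of the Young diagram. For λ = (5, 4, 4, 2, 2, 1, 1, 1), n = 20 boxes. Hook lengths by row (left-to-right, top-to-bottom): [12, 8, 5, 4, 1]; [10, 6, 3, 2]; [9, 5, 2, 1]; [6, 2]; [5, 1]; [3]; [2]; [1]. Product of hooks = 22394880000. So f^λ = 20! / 22394880000 = 2432902008176640000 / 22394880000 = 108636528.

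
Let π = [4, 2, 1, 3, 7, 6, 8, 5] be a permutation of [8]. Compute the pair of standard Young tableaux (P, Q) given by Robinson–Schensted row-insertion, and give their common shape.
P = [1, 3, 5, 8] / [2, 6] / [4, 7];  Q = [1, 4, 5, 7] / [2, 6] / [3, 8];  common shape = (4, 2, 2)

Row-insert the values π_1, π_2, … into P one at a time, bumping the leftmost entry strictly greater than the inserted value down to the next row. The recording tableau Q records, in position (i, j), the step at which that cell was added to P.
  Insert 4 (step 1): P = [4];  Q = [1]
  Insert 2 (step 2): P = [2] / [4];  Q = [1] / [2]
  Insert 1 (step 3): P = [1] / [2] / [4];  Q = [1] / [2] / [3]
  Insert 3 (step 4): P = [1, 3] / [2] / [4];  Q = [1, 4] / [2] / [3]
  Insert 7 (step 5): P = [1, 3, 7] / [2] / [4];  Q = [1, 4, 5] / [2] / [3]
  Insert 6 (step 6): P = [1, 3, 6] / [2, 7] / [4];  Q = [1, 4, 5] / [2, 6] / [3]
  Insert 8 (step 7): P = [1, 3, 6, 8] / [2, 7] / [4];  Q = [1, 4, 5, 7] / [2, 6] / [3]
  Insert 5 (step 8): P = [1, 3, 5, 8] / [2, 6] / [4, 7];  Q = [1, 4, 5, 7] / [2, 6] / [3, 8]
Final shape: (4, 2, 2).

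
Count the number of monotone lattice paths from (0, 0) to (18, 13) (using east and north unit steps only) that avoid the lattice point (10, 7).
Number of paths = 147850731

Total paths from (0, 0) to (18, 13): C(31, 18) = 206253075. Paths through (10, 7): (paths (0, 0) → (10, 7)) × (paths (10, 7) → (18, 13)) = C(17, 10) · C(14, 8) = 19448 · 3003 = 58402344. Avoidance count = 206253075 − 58402344 = 147850731.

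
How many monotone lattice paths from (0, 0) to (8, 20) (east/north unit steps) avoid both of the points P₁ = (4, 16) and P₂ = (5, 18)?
Number of paths = 2577815

Inclusion–exclusion. Total paths: C(28, 8) = 3108105. Through P₁: C(20, 4)·C(8, 4) = 339150. Through P₂: C(23, 5)·C(5, 3) = 336490. Since P₁ is strictly southwest of P₂, a monotone path through both must visit P₁ then P₂; paths through both = C(20, 4)·C(3, 1)·C(5, 3) = 145350. Avoid both = 3108105 − 339150 − 336490 + 145350 = 2577815.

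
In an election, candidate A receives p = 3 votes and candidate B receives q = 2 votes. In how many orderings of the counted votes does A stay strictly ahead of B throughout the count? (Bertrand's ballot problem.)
Strict-lead orderings = 2

Total orderings of the 5 votes with 3 for A: C(5, 3) = 10. By the Bertrand ballot formula (Cycle Lemma / reflection principle), the number of orderings in which A is strictly ahead of B throughout is (p − q)/(p + q) · C(p + q, p) = (3 − 2)/(3 + 2) · 10 = 2.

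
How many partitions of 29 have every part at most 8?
p(29, parts ≤ 8) = 2104

Use the recurrence p(n, m) = p(n, m−1) + p(n−m, m): either the largest part is < m (count p(n, m−1)) or the largest part is exactly m (remove one copy of m, count p(n−m, m)). With p(0, ·) = 1 this gives p(29, parts ≤ 8) = 2104. (By conjugating Young diagrams, this also counts partitions of 29 into at most 8 parts.)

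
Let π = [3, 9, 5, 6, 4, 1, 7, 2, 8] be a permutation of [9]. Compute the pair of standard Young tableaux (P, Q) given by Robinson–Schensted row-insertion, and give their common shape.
P = [1, 2, 6, 7, 8] / [3, 4] / [5] / [9];  Q = [1, 2, 4, 7, 9] / [3, 8] / [5] / [6];  common shape = (5, 2, 1, 1)

Row-insert the values π_1, π_2, … into P one at a time, bumping the leftmost entry strictly greater than the inserted value down to the next row. The recording tableau Q records, in position (i, j), the step at which that cell was added to P.
  Insert 3 (step 1): P = [3];  Q = [1]
  Insert 9 (step 2): P = [3, 9];  Q = [1, 2]
  Insert 5 (step 3): P = [3, 5] / [9];  Q = [1, 2] / [3]
  Insert 6 (step 4): P = [3, 5, 6] / [9];  Q = [1, 2, 4] / [3]
  Insert 4 (step 5): P = [3, 4, 6] / [5] / [9];  Q = [1, 2, 4] / [3] / [5]
  Insert 1 (step 6): P = [1, 4, 6] / [3] / [5] / [9];  Q = [1, 2, 4] / [3] / [5] / [6]
  Insert 7 (step 7): P = [1, 4, 6, 7] / [3] / [5] / [9];  Q = [1, 2, 4, 7] / [3] / [5] / [6]
  Insert 2 (step 8): P = [1, 2, 6, 7] / [3, 4] / [5] / [9];  Q = [1, 2, 4, 7] / [3, 8] / [5] / [6]
  Insert 8 (step 9): P = [1, 2, 6, 7, 8] / [3, 4] / [5] / [9];  Q = [1, 2, 4, 7, 9] / [3, 8] / [5] / [6]
Final shape: (5, 2, 1, 1).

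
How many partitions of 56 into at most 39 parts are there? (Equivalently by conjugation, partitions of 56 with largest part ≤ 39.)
p(56, parts ≤ 39) = 525908

Use the recurrence p(n, m) = p(n, m−1) + p(n−m, m): either the largest part is < m (count p(n, m−1)) or the largest part is exactly m (remove one copy of m, count p(n−m, m)). With p(0, ·) = 1 this gives p(56, parts ≤ 39) = 525908. (By conjugating Young diagrams, this also counts partitions of 56 into at most 39 parts.)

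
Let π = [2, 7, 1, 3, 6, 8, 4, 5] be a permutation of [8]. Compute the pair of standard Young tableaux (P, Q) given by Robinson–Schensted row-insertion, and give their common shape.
P = [1, 3, 4, 5] / [2, 6, 8] / [7];  Q = [1, 2, 5, 6] / [3, 4, 8] / [7];  common shape = (4, 3, 1)

Row-insert the values π_1, π_2, … into P one at a time, bumping the leftmost entry strictly greater than the inserted value down to the next row. The recording tableau Q records, in position (i, j), the step at which that cell was added to P.
  Insert 2 (step 1): P = [2];  Q = [1]
  Insert 7 (step 2): P = [2, 7];  Q = [1, 2]
  Insert 1 (step 3): P = [1, 7] / [2];  Q = [1, 2] / [3]
  Insert 3 (step 4): P = [1, 3] / [2, 7];  Q = [1, 2] / [3, 4]
  Insert 6 (step 5): P = [1, 3, 6] / [2, 7];  Q = [1, 2, 5] / [3, 4]
  Insert 8 (step 6): P = [1, 3, 6, 8] / [2, 7];  Q = [1, 2, 5, 6] / [3, 4]
  Insert 4 (step 7): P = [1, 3, 4, 8] / [2, 6] / [7];  Q = [1, 2, 5, 6] / [3, 4] / [7]
  Insert 5 (step 8): P = [1, 3, 4, 5] / [2, 6, 8] / [7];  Q = [1, 2, 5, 6] / [3, 4, 8] / [7]
Final shape: (4, 3, 1).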